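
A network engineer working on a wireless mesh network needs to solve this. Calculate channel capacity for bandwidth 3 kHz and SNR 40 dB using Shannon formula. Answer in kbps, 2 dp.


Given: B = 3 kHz, SNR = 40 dB
SNR linear = 10^(40/10) = 10000
1 + SNR = 10001
log2(10001) = 13.2878566418
C = 3 * 1000 * 13.2878566418 = 39863.5699 bps
C = 39.863570 kbps -> 39.86 kbps (2 dp)

39.86


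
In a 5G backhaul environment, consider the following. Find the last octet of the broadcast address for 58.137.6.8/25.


Given: IP = 58.137.6.8, prefix = /25
Host bits = 32 - 25 = 7
Network last octet = 8 AND mask = 0
Host part size = 2^7 - 1 = 127
Broadcast last octet = 0 OR 127 = 127

127


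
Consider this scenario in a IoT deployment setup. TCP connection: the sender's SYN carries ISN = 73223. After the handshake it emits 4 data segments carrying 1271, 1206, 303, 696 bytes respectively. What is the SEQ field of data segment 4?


The SYN occupies sequence number ISN = 73223, so the first data byte is ISN + 1 = 73224.
SEQ of data segment i = (ISN + 1) + sum of payload sizes of segments 1..i-1.
Segment 1: SEQ = 73224, payload = 1271 bytes
Segment 2: SEQ = 74495, payload = 1206 bytes
Segment 3: SEQ = 75701, payload = 303 bytes
Segment 4: SEQ = 76004, payload = 696 bytes
SEQ of segment 4 = 73224 + 1271 + 1206 + 303 = 76004

76004


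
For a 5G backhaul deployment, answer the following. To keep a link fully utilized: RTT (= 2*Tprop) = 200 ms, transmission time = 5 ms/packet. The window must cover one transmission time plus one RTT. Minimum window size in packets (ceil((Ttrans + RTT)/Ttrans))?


Given: Ttrans = 5 ms, RTT = 200 ms (= 2 * Tprop, Tprop = 100 ms)
Time until first ACK returns = Ttrans + RTT = 5 + 200 = 205 ms
Need W * Ttrans >= Ttrans + RTT  ->  W >= (Ttrans + RTT) / Ttrans
(Ttrans + RTT) / Ttrans = 205 / 5 = 41
W_min = ceil(41) = 41

41


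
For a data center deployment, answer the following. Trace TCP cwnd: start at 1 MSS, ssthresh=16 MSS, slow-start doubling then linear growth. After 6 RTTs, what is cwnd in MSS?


RTT 0: cwnd = 1 MSS (initial)
RTT 1: cwnd = 2 MSS (slow start, doubled)
RTT 2: cwnd = 4 MSS (slow start, doubled)
RTT 3: cwnd = 8 MSS (slow start, doubled)
RTT 4: cwnd = 16 MSS (slow start, doubled)
RTT 5: cwnd = 17 MSS (congestion avoidance, +1)
RTT 6: cwnd = 18 MSS (congestion avoidance, +1)

18


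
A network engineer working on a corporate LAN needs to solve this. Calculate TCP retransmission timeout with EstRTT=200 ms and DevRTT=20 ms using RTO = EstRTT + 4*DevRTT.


Given: EstRTT = 200 ms, DevRTT = 20 ms
Timeout = EstRTT + 4 * DevRTT
4 * DevRTT = 4 * 20 = 80
Timeout = 200 + 80 = 280 ms

280


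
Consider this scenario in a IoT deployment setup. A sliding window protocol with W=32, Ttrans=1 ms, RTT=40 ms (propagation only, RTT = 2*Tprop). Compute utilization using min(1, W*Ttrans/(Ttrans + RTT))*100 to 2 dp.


Given: W = 32, Ttrans = 1 ms, RTT = 40 ms (= 2 * Tprop, Tprop = 20 ms)
Cycle time = Ttrans + RTT = 1 + 40 = 41 ms (first packet sent until its ACK returns)
W * Ttrans = 32 * 1 = 32 ms of sending per cycle
W * Ttrans / (Ttrans + RTT) = 32 / 41 = 0.780488
U = min(1, 0.780488) = 0.780488
U% = 78.05%

78.05


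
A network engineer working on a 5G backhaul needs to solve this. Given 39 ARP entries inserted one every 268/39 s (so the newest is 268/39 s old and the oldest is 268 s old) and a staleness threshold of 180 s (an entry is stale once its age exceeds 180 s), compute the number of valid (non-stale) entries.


Ages are k * 268/39 s for k = 1..39 (spacing = 6.8718 s).
Entry k is valid iff k * 268/39 <= 180 iff k <= 39 * 180 / 268 = 26.1940
n_valid = floor(26.1940) = 26
(n_stale = 39 - 26 = 13)

26


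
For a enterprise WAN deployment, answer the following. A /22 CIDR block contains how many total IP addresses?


Given: CIDR prefix /22
Host bits = 32 - 22 = 10
Total addresses = 2^10 = 1024

1024


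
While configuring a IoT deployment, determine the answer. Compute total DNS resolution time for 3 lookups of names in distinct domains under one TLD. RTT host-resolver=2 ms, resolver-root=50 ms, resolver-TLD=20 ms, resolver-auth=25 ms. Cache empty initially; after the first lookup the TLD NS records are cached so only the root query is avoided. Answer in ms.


Lookup 1 (cold cache): local + root + TLD + auth = 2 + 50 + 20 + 25 = 97 ms
Lookups 2..3 (TLD NS cached -> skip root; new domain -> still ask TLD and auth): local + TLD + auth = 2 + 20 + 25 = 47 ms each
Remaining 2 lookups: 2 * 47 = 94 ms
Total = 97 + 94 = 191 ms

191


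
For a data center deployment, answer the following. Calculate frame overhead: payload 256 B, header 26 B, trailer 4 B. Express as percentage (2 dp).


Given: payload = 256 B, header = 26 B, trailer = 4 B
Overhead bytes = header + trailer = 26 + 4 = 30
Total frame = payload + overhead = 256 + 30 = 286
Overhead % = 30 / 286 * 100 = 10.4895% -> 10.49% (2 dp)

10.49


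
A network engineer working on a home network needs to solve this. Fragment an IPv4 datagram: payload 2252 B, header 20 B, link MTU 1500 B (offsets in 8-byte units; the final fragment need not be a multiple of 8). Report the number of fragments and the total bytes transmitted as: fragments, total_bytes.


Max data per non-final fragment = floor((MTU - header)/8)*8 = floor((1500 - 20)/8)*8 = floor(1480/8)*8 = 1480 B
Final fragment needs no 8-byte alignment: it can carry up to MTU - header = 1480 B
Non-final fragments needed = ceil((payload - 1480) / 1480) = ceil(772/1480) = ceil(0.5216) = 1
Number of fragments = 1 + 1 = 2
Fragment sizes (data): 1 * 1480 B + 772 B (last, 772 <= 1480 OK)
Total bytes sent = payload + n_frags * header = 2252 + 2*20 = 2252 + 40 = 2292 B

2, 2292


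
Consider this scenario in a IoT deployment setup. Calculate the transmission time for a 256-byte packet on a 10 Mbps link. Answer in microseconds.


Given: packet = 256 bytes, bandwidth = 10 Mbps
Packet in bits = 256 * 8 = 2048 bits
Bandwidth = 10 * 10^6 = 10000000 bps
Time = 2048 / 10000000 seconds
Time in us = 2048 * 10^6 / 10000000 = 204.8

204.8


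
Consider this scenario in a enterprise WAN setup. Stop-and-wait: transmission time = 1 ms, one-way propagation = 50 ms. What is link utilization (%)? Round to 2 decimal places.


Given: Ttrans = 1 ms, Tprop = 50 ms
RTT = 2 * Tprop = 2 * 50 = 100 ms
U = Ttrans / (Ttrans + RTT)
U = 1 / (1 + 100)
U = 1 / 101 = 0.009901
U% = 0.99%

0.99


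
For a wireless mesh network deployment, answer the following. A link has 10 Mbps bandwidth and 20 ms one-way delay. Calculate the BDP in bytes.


Given: bandwidth = 10 Mbps, delay = 20 ms
BDP in bits = 10 * 10^6 * 20 / 1000
BDP in bits = 200000
BDP in bytes = 200000 / 8 = 25000

25000


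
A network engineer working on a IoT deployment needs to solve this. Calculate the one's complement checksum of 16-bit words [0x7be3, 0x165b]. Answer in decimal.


Given words: [0x7be3, 0x165b]
Step 1: Sum all words
Raw sum = 31715 + 5723 = 37438
One's complement = ~37438 & 0xFFFF = 28097

28097


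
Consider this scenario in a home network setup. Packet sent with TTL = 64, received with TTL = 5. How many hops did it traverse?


Given: initial TTL = 64, received TTL = 5
Hops = initial TTL - received TTL
Hops = 64 - 5 = 59

59


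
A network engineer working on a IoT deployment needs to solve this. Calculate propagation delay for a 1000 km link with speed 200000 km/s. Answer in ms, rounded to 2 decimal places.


Given: distance = 1000 km, speed = 200000 km/s
Delay = distance / speed = 1000 / 200000 seconds
Delay in ms = 1000 * 1000 / 200000
Delay = 5.0000 ms
Rounded to 2 dp = 5.00 ms

5.00


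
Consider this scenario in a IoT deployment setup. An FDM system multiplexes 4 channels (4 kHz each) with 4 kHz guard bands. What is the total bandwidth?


Given: 4 channels, 4 kHz each, guard = 4 kHz
Channel bandwidth = 4 * 4 = 16 kHz
Guard bands = 3 gaps * 4 kHz = 12 kHz
Total = 16 + 12 = 28 kHz

28


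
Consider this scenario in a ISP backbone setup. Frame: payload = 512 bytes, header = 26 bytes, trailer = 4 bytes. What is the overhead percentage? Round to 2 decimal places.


Given: payload = 512 B, header = 26 B, trailer = 4 B
Overhead bytes = header + trailer = 26 + 4 = 30
Total frame = payload + overhead = 512 + 30 = 542
Overhead % = 30 / 542 * 100 = 5.5351% -> 5.54% (2 dp)

5.54


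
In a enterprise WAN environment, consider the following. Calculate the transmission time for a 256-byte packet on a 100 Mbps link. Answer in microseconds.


Given: packet = 256 bytes, bandwidth = 100 Mbps
Packet in bits = 256 * 8 = 2048 bits
Bandwidth = 100 * 10^6 = 100000000 bps
Time = 2048 / 100000000 seconds
Time in us = 2048 * 10^6 / 100000000 = 20.48

20.48


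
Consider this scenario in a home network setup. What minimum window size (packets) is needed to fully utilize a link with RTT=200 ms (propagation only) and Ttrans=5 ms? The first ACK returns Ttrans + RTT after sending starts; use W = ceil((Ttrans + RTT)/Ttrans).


Given: Ttrans = 5 ms, RTT = 200 ms (= 2 * Tprop, Tprop = 100 ms)
Time until first ACK returns = Ttrans + RTT = 5 + 200 = 205 ms
Need W * Ttrans >= Ttrans + RTT  ->  W >= (Ttrans + RTT) / Ttrans
(Ttrans + RTT) / Ttrans = 205 / 5 = 41
W_min = ceil(41) = 41

41


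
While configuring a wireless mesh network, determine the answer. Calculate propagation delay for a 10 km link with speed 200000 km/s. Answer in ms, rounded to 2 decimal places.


Given: distance = 10 km, speed = 200000 km/s
Delay = distance / speed = 10 / 200000 seconds
Delay in ms = 10 * 1000 / 200000
Delay = 0.0500 ms
Rounded to 2 dp = 0.05 ms

0.05


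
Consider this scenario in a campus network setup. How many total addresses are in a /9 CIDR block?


Given: CIDR prefix /9
Host bits = 32 - 9 = 23
Total addresses = 2^23 = 8388608

8388608


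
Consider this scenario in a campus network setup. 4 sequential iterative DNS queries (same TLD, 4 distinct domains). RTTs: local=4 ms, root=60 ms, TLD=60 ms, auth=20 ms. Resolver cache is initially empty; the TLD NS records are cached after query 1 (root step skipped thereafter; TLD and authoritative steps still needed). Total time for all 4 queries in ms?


Lookup 1 (cold cache): local + root + TLD + auth = 4 + 60 + 60 + 20 = 144 ms
Lookups 2..4 (TLD NS cached -> skip root; new domain -> still ask TLD and auth): local + TLD + auth = 4 + 60 + 20 = 84 ms each
Remaining 3 lookups: 3 * 84 = 252 ms
Total = 144 + 252 = 396 ms

396


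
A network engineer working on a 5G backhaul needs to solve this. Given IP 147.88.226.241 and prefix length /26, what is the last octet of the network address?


Given: IP = 147.88.226.241, prefix = /26
Subnet mask = 255.255.255.192
Last octet of IP: 241
Last octet of mask: 192
Network last octet = 241 AND 192 = 192

192


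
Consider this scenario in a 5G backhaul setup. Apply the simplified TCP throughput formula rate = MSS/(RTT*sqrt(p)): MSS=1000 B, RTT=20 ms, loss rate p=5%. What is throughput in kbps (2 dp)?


Given: MSS = 1000 bytes, RTT = 20 ms, loss = 5%
RTT in seconds = 20 / 1000 = 0.02
Loss rate = 5% = 0.05
sqrt(loss) = sqrt(0.05) = 0.223606797750
Throughput (bytes/s) = 1000 / (0.02 * 0.223606797750) = 223606.7977
Throughput (kbps) = 223606.7977 * 8 / 1000 = 1788.854382 -> 1788.85 kbps (2 dp)

1788.85


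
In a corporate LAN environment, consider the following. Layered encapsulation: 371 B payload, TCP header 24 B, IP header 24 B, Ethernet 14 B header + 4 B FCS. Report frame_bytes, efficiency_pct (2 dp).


TCP segment = 371 + 24 = 395 B
IP packet = 395 + 24 = 419 B
Ethernet frame = 419 + 14 + 4 = 437 B
Efficiency = app / frame = 371 / 437 = 0.848970 = 84.8970% -> 84.90% (2 dp)

437, 84.90


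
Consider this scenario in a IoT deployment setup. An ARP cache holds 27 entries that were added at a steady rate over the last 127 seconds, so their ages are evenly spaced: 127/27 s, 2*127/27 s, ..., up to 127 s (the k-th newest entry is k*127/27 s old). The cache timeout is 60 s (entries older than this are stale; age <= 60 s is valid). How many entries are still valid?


Ages are k * 127/27 s for k = 1..27 (spacing = 4.7037 s).
Entry k is valid iff k * 127/27 <= 60 iff k <= 27 * 60 / 127 = 12.7559
n_valid = floor(12.7559) = 12
(n_stale = 27 - 12 = 15)

12


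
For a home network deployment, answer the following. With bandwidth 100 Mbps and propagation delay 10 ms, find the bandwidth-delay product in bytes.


Given: bandwidth = 100 Mbps, delay = 10 ms
BDP in bits = 100 * 10^6 * 10 / 1000
BDP in bits = 1000000
BDP in bytes = 1000000 / 8 = 125000

125000


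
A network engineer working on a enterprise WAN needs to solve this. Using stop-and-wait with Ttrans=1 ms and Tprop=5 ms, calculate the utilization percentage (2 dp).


Given: Ttrans = 1 ms, Tprop = 5 ms
RTT = 2 * Tprop = 2 * 5 = 10 ms
U = Ttrans / (Ttrans + RTT)
U = 1 / (1 + 10)
U = 1 / 11 = 0.090909
U% = 9.09%

9.09


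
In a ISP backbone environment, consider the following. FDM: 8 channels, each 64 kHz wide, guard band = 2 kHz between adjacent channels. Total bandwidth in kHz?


Given: 8 channels, 64 kHz each, guard = 2 kHz
Channel bandwidth = 8 * 64 = 512 kHz
Guard bands = 7 gaps * 2 kHz = 14 kHz
Total = 512 + 14 = 526 kHz

526


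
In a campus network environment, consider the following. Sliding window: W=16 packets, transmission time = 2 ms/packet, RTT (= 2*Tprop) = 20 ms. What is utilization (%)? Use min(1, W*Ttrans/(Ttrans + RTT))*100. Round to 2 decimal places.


Given: W = 16, Ttrans = 2 ms, RTT = 20 ms (= 2 * Tprop, Tprop = 10 ms)
Cycle time = Ttrans + RTT = 2 + 20 = 22 ms (first packet sent until its ACK returns)
W * Ttrans = 16 * 2 = 32 ms of sending per cycle
W * Ttrans / (Ttrans + RTT) = 32 / 22 = 1.454545
U = min(1, 1.454545) = 1.000000
U% = 100.00%

100.00


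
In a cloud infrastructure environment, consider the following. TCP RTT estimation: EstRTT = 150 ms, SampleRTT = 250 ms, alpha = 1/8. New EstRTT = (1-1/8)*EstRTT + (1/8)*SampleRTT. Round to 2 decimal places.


Given: EstRTT = 150 ms, SampleRTT = 250 ms, alpha = 1/8
New EstRTT = (1 - alpha) * EstRTT + alpha * SampleRTT
(7/8) * 150 = 131.25
(1/8) * 250 = 31.25
New EstRTT = 131.25 + 31.25 = 162.5 ms -> 162.50 ms (2 dp)

162.50


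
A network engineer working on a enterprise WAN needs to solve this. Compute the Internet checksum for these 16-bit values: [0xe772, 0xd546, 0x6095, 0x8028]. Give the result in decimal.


Given words: [0xe772, 0xd546, 0x6095, 0x8028]
Step 1: Sum all words
Raw sum = 59250 + 54598 + 24725 + 32808 = 171381
Step 2: Fold carry: (40309 + 2) = 40311
One's complement = ~40311 & 0xFFFF = 25224

25224


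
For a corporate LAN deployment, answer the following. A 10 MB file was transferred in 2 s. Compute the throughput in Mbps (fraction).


Given: file = 10 MB, time = 2 s
File in Mb = 10 * 8 = 80 Mb
Throughput = 80 / 2 Mbps
Throughput = 40 Mbps

40


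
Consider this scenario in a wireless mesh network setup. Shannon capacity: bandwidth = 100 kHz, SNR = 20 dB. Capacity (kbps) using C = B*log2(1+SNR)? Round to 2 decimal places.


Given: B = 100 kHz, SNR = 20 dB
SNR linear = 10^(20/10) = 100
1 + SNR = 101
log2(101) = 6.6582114828
C = 100 * 1000 * 6.6582114828 = 665821.1483 bps
C = 665.821148 kbps -> 665.82 kbps (2 dp)

665.82


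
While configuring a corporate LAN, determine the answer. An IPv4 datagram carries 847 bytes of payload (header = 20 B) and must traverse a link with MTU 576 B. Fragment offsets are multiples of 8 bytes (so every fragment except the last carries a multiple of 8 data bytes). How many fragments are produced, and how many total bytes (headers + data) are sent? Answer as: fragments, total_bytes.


Max data per non-final fragment = floor((MTU - header)/8)*8 = floor((576 - 20)/8)*8 = floor(556/8)*8 = 552 B
Final fragment needs no 8-byte alignment: it can carry up to MTU - header = 556 B
Non-final fragments needed = ceil((payload - 556) / 552) = ceil(291/552) = ceil(0.5272) = 1
Number of fragments = 1 + 1 = 2
Fragment sizes (data): 1 * 552 B + 295 B (last, 295 <= 556 OK)
Total bytes sent = payload + n_frags * header = 847 + 2*20 = 847 + 40 = 887 B

2, 887


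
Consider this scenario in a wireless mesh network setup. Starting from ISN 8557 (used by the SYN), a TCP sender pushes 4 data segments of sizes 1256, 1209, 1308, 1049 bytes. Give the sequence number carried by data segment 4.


The SYN occupies sequence number ISN = 8557, so the first data byte is ISN + 1 = 8558.
SEQ of data segment i = (ISN + 1) + sum of payload sizes of segments 1..i-1.
Segment 1: SEQ = 8558, payload = 1256 bytes
Segment 2: SEQ = 9814, payload = 1209 bytes
Segment 3: SEQ = 11023, payload = 1308 bytes
Segment 4: SEQ = 12331, payload = 1049 bytes
SEQ of segment 4 = 8558 + 1256 + 1209 + 1308 = 12331

12331


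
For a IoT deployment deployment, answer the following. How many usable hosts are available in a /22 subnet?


Given: subnet mask /22
Host bits = 32 - 22 = 10
Total addresses = 2^10 = 1024
Usable hosts = 1024 - 2 (network + broadcast) = 1022

1022


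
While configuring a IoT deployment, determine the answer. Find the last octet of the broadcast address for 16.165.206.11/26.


Given: IP = 16.165.206.11, prefix = /26
Host bits = 32 - 26 = 6
Network last octet = 11 AND mask = 0
Host part size = 2^6 - 1 = 63
Broadcast last octet = 0 OR 63 = 63

63


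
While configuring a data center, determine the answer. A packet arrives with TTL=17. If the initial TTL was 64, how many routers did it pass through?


Given: initial TTL = 64, received TTL = 17
Hops = initial TTL - received TTL
Hops = 64 - 17 = 47

47


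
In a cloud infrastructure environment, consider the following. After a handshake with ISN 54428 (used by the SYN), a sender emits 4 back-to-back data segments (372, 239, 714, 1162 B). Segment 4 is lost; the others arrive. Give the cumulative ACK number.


SYN uses sequence number 54428; first data byte = ISN + 1 = 54429.
Segment 1: SEQ = 54429, len = 372 B, covers [54429, 54800]
Segment 2: SEQ = 54801, len = 239 B, covers [54801, 55039]
Segment 3: SEQ = 55040, len = 714 B, covers [55040, 55753]
Segment 4: SEQ = 55754, len = 1162 B, covers [55754, 56915] [LOST]
In-order data received: bytes [54429, 55753] (segments 1..3).
Segment 4 missing -> gap begins at byte 55754.
Cumulative ACK = next expected in-order byte = 54429 + 372 + 239 + 714 = 55754

55754


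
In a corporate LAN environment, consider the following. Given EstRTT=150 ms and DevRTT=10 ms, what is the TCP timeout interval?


Given: EstRTT = 150 ms, DevRTT = 10 ms
Timeout = EstRTT + 4 * DevRTT
4 * DevRTT = 4 * 10 = 40
Timeout = 150 + 40 = 190 ms

190


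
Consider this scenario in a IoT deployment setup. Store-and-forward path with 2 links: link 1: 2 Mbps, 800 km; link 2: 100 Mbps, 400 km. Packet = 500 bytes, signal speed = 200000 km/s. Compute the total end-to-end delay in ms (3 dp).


Packet = 500 bytes = 4000 bits. Store-and-forward: sum (t_trans + t_prop) per link.
Link 1: t_trans = 4000/(2*10^6) s = 2.0000 ms; t_prop = 800/200000 s = 4.0000 ms; subtotal = 6.0000 ms
Link 2: t_trans = 4000/(100*10^6) s = 0.0400 ms; t_prop = 400/200000 s = 2.0000 ms; subtotal = 2.0400 ms
End-to-end = 6.0000 + 2.0400 = 8.0400 ms -> 8.040 ms (3 dp)

8.040


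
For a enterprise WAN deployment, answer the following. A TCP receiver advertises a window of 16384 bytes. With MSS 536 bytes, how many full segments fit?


Given: RWND = 16384 bytes, MSS = 536 bytes
Full segments = floor(RWND / MSS)
Full segments = floor(16384 / 536)
Full segments = floor(30.5672) = 30

30


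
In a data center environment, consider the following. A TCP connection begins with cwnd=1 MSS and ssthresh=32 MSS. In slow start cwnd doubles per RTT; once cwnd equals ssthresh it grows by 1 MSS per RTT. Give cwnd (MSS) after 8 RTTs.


RTT 0: cwnd = 1 MSS (initial)
RTT 1: cwnd = 2 MSS (slow start, doubled)
RTT 2: cwnd = 4 MSS (slow start, doubled)
RTT 3: cwnd = 8 MSS (slow start, doubled)
RTT 4: cwnd = 16 MSS (slow start, doubled)
RTT 5: cwnd = 32 MSS (slow start, doubled)
RTT 6: cwnd = 33 MSS (congestion avoidance, +1)
RTT 7: cwnd = 34 MSS (congestion avoidance, +1)
RTT 8: cwnd = 35 MSS (congestion avoidance, +1)

35


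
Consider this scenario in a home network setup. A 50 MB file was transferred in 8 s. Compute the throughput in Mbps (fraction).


Given: file = 50 MB, time = 8 s
File in Mb = 50 * 8 = 400 Mb
Throughput = 400 / 8 Mbps
Throughput = 50 Mbps

50


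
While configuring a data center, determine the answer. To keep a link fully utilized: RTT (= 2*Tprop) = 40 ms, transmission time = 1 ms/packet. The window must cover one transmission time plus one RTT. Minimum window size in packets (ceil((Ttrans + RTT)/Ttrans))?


Given: Ttrans = 1 ms, RTT = 40 ms (= 2 * Tprop, Tprop = 20 ms)
Time until first ACK returns = Ttrans + RTT = 1 + 40 = 41 ms
Need W * Ttrans >= Ttrans + RTT  ->  W >= (Ttrans + RTT) / Ttrans
(Ttrans + RTT) / Ttrans = 41 / 1 = 41
W_min = ceil(41) = 41

41


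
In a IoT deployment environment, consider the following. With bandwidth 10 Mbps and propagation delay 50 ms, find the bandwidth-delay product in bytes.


Given: bandwidth = 10 Mbps, delay = 50 ms
BDP in bits = 10 * 10^6 * 50 / 1000
BDP in bits = 500000
BDP in bytes = 500000 / 8 = 62500

62500


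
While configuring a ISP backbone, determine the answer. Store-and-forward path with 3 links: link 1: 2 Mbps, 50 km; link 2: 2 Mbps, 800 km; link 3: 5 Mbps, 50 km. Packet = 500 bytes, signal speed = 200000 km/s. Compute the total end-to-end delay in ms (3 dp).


Packet = 500 bytes = 4000 bits. Store-and-forward: sum (t_trans + t_prop) per link.
Link 1: t_trans = 4000/(2*10^6) s = 2.0000 ms; t_prop = 50/200000 s = 0.2500 ms; subtotal = 2.2500 ms
Link 2: t_trans = 4000/(2*10^6) s = 2.0000 ms; t_prop = 800/200000 s = 4.0000 ms; subtotal = 6.0000 ms
Link 3: t_trans = 4000/(5*10^6) s = 0.8000 ms; t_prop = 50/200000 s = 0.2500 ms; subtotal = 1.0500 ms
End-to-end = 2.2500 + 6.0000 + 1.0500 = 9.3000 ms -> 9.300 ms (3 dp)

9.300


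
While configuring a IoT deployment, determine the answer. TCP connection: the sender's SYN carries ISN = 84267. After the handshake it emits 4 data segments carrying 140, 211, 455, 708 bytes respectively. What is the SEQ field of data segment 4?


The SYN occupies sequence number ISN = 84267, so the first data byte is ISN + 1 = 84268.
SEQ of data segment i = (ISN + 1) + sum of payload sizes of segments 1..i-1.
Segment 1: SEQ = 84268, payload = 140 bytes
Segment 2: SEQ = 84408, payload = 211 bytes
Segment 3: SEQ = 84619, payload = 455 bytes
Segment 4: SEQ = 85074, payload = 708 bytes
SEQ of segment 4 = 84268 + 140 + 211 + 455 = 85074

85074


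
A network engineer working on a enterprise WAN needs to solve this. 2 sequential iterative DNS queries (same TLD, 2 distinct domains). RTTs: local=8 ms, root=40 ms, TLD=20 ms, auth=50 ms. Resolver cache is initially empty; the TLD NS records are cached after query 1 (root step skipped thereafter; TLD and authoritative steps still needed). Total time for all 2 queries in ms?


Lookup 1 (cold cache): local + root + TLD + auth = 8 + 40 + 20 + 50 = 118 ms
Lookups 2..2 (TLD NS cached -> skip root; new domain -> still ask TLD and auth): local + TLD + auth = 8 + 20 + 50 = 78 ms each
Remaining 1 lookups: 1 * 78 = 78 ms
Total = 118 + 78 = 196 ms

196


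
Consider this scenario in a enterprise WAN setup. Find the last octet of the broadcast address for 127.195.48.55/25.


Given: IP = 127.195.48.55, prefix = /25
Host bits = 32 - 25 = 7
Network last octet = 55 AND mask = 0
Host part size = 2^7 - 1 = 127
Broadcast last octet = 0 OR 127 = 127

127


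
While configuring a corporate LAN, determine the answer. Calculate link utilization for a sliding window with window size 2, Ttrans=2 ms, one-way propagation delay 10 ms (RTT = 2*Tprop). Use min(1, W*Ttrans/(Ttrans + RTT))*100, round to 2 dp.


Given: W = 2, Ttrans = 2 ms, RTT = 20 ms (= 2 * Tprop, Tprop = 10 ms)
Cycle time = Ttrans + RTT = 2 + 20 = 22 ms (first packet sent until its ACK returns)
W * Ttrans = 2 * 2 = 4 ms of sending per cycle
W * Ttrans / (Ttrans + RTT) = 4 / 22 = 0.181818
U = min(1, 0.181818) = 0.181818
U% = 18.18%

18.18


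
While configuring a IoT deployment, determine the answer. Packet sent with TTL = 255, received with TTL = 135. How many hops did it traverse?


Given: initial TTL = 255, received TTL = 135
Hops = initial TTL - received TTL
Hops = 255 - 135 = 120

120


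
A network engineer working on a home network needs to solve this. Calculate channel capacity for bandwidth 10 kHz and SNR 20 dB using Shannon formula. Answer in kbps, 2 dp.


Given: B = 10 kHz, SNR = 20 dB
SNR linear = 10^(20/10) = 100
1 + SNR = 101
log2(101) = 6.6582114828
C = 10 * 1000 * 6.6582114828 = 66582.1148 bps
C = 66.582115 kbps -> 66.58 kbps (2 dp)

66.58


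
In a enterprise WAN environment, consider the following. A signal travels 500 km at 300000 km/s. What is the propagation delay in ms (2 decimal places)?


Given: distance = 500 km, speed = 300000 km/s
Delay = distance / speed = 500 / 300000 seconds
Delay in ms = 500 * 1000 / 300000
Delay = 1.6667 ms
Rounded to 2 dp = 1.67 ms

1.67


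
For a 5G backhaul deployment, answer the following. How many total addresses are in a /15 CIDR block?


Given: CIDR prefix /15
Host bits = 32 - 15 = 17
Total addresses = 2^17 = 131072

131072


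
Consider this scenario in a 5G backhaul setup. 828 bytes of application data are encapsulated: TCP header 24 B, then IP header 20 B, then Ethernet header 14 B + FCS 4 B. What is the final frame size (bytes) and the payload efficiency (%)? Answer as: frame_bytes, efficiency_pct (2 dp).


TCP segment = 828 + 24 = 852 B
IP packet = 852 + 20 = 872 B
Ethernet frame = 872 + 14 + 4 = 890 B
Efficiency = app / frame = 828 / 890 = 0.930337 = 93.0337% -> 93.03% (2 dp)

890, 93.03


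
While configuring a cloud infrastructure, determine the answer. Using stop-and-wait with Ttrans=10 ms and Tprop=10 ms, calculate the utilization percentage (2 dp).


Given: Ttrans = 10 ms, Tprop = 10 ms
RTT = 2 * Tprop = 2 * 10 = 20 ms
U = Ttrans / (Ttrans + RTT)
U = 10 / (10 + 20)
U = 10 / 30 = 0.333333
U% = 33.33%

33.33


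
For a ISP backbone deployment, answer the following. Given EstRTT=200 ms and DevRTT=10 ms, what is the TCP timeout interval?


Given: EstRTT = 200 ms, DevRTT = 10 ms
Timeout = EstRTT + 4 * DevRTT
4 * DevRTT = 4 * 10 = 40
Timeout = 200 + 40 = 240 ms

240


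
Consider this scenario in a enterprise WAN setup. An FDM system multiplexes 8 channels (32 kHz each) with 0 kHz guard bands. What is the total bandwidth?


Given: 8 channels, 32 kHz each, guard = 0 kHz
Channel bandwidth = 8 * 32 = 256 kHz
Guard bands = 7 gaps * 0 kHz = 0 kHz
Total = 256 + 0 = 256 kHz

256


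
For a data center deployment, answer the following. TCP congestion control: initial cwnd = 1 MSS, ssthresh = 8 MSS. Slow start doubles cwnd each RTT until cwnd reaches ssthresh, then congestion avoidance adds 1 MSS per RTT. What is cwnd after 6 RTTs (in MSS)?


RTT 0: cwnd = 1 MSS (initial)
RTT 1: cwnd = 2 MSS (slow start, doubled)
RTT 2: cwnd = 4 MSS (slow start, doubled)
RTT 3: cwnd = 8 MSS (slow start, doubled)
RTT 4: cwnd = 9 MSS (congestion avoidance, +1)
RTT 5: cwnd = 10 MSS (congestion avoidance, +1)
RTT 6: cwnd = 11 MSS (congestion avoidance, +1)

11


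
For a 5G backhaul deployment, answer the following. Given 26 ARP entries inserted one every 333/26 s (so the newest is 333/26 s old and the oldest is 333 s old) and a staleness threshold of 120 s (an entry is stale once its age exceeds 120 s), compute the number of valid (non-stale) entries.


Ages are k * 333/26 s for k = 1..26 (spacing = 12.8077 s).
Entry k is valid iff k * 333/26 <= 120 iff k <= 26 * 120 / 333 = 9.3694
n_valid = floor(9.3694) = 9
(n_stale = 26 - 9 = 17)

9


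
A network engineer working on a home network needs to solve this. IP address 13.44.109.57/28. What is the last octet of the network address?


Given: IP = 13.44.109.57, prefix = /28
Subnet mask = 255.255.255.240
Last octet of IP: 57
Last octet of mask: 240
Network last octet = 57 AND 240 = 48

48


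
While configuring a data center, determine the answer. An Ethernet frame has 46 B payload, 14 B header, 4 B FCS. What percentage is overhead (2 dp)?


Given: payload = 46 B, header = 14 B, trailer = 4 B
Overhead bytes = header + trailer = 14 + 4 = 18
Total frame = payload + overhead = 46 + 18 = 64
Overhead % = 18 / 64 * 100 = 28.1250% -> 28.13% (2 dp)

28.13


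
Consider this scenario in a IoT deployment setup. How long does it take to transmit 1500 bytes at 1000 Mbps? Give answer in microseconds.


Given: packet = 1500 bytes, bandwidth = 1000 Mbps
Packet in bits = 1500 * 8 = 12000 bits
Bandwidth = 1000 * 10^6 = 1000000000 bps
Time = 12000 / 1000000000 seconds
Time in us = 12000 * 10^6 / 1000000000 = 12

12


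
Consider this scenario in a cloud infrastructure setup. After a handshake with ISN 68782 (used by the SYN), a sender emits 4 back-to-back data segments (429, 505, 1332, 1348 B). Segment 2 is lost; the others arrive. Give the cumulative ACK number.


SYN uses sequence number 68782; first data byte = ISN + 1 = 68783.
Segment 1: SEQ = 68783, len = 429 B, covers [68783, 69211]
Segment 2: SEQ = 69212, len = 505 B, covers [69212, 69716] [LOST]
Segment 3: SEQ = 69717, len = 1332 B, covers [69717, 71048]
Segment 4: SEQ = 71049, len = 1348 B, covers [71049, 72396]
In-order data received: bytes [68783, 69211] (segments 1..1).
Segment 2 missing -> gap begins at byte 69212; later segments buffered out of order.
Cumulative ACK = next expected in-order byte = 68783 + 429 = 69212

69212


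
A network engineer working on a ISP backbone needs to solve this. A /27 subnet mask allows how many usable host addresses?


Given: subnet mask /27
Host bits = 32 - 27 = 5
Total addresses = 2^5 = 32
Usable hosts = 32 - 2 (network + broadcast) = 30

30


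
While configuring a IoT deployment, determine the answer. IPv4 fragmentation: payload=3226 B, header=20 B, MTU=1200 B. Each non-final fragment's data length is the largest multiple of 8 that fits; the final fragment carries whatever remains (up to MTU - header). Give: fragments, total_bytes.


Max data per non-final fragment = floor((MTU - header)/8)*8 = floor((1200 - 20)/8)*8 = floor(1180/8)*8 = 1176 B
Final fragment needs no 8-byte alignment: it can carry up to MTU - header = 1180 B
Non-final fragments needed = ceil((payload - 1180) / 1176) = ceil(2046/1176) = ceil(1.7398) = 2
Number of fragments = 2 + 1 = 3
Fragment sizes (data): 2 * 1176 B + 874 B (last, 874 <= 1180 OK)
Total bytes sent = payload + n_frags * header = 3226 + 3*20 = 3226 + 60 = 3286 B

3, 3286


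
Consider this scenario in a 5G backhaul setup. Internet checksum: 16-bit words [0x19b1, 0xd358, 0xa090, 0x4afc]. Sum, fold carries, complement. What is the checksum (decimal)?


Given words: [0x19b1, 0xd358, 0xa090, 0x4afc]
Step 1: Sum all words
Raw sum = 6577 + 54104 + 41104 + 19196 = 120981
Step 2: Fold carry: (55445 + 1) = 55446
One's complement = ~55446 & 0xFFFF = 10089

10089


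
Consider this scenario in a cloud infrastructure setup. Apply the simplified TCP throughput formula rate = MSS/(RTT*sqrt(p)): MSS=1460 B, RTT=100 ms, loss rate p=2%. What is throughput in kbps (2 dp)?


Given: MSS = 1460 bytes, RTT = 100 ms, loss = 2%
RTT in seconds = 100 / 1000 = 0.1
Loss rate = 2% = 0.02
sqrt(loss) = sqrt(0.02) = 0.141421356237
Throughput (bytes/s) = 1460 / (0.1 * 0.141421356237) = 103237.5901
Throughput (kbps) = 103237.5901 * 8 / 1000 = 825.900720 -> 825.90 kbps (2 dp)

825.90


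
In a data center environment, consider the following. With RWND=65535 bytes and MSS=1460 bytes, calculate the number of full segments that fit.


Given: RWND = 65535 bytes, MSS = 1460 bytes
Full segments = floor(RWND / MSS)
Full segments = floor(65535 / 1460)
Full segments = floor(44.887) = 44

44


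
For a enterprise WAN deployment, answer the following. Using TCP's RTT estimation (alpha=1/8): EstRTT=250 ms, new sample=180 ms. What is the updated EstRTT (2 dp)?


Given: EstRTT = 250 ms, SampleRTT = 180 ms, alpha = 1/8
New EstRTT = (1 - alpha) * EstRTT + alpha * SampleRTT
(7/8) * 250 = 218.75
(1/8) * 180 = 22.5
New EstRTT = 218.75 + 22.5 = 241.25 ms -> 241.25 ms (2 dp)

241.25


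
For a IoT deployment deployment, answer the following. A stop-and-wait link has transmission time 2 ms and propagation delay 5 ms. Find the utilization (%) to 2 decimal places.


Given: Ttrans = 2 ms, Tprop = 5 ms
RTT = 2 * Tprop = 2 * 5 = 10 ms
U = Ttrans / (Ttrans + RTT)
U = 2 / (2 + 10)
U = 2 / 12 = 0.166667
U% = 16.67%

16.67


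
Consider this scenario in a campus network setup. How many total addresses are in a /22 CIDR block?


Given: CIDR prefix /22
Host bits = 32 - 22 = 10
Total addresses = 2^10 = 1024

1024


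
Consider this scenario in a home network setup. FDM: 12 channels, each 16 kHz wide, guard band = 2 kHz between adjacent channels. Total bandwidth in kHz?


Given: 12 channels, 16 kHz each, guard = 2 kHz
Channel bandwidth = 12 * 16 = 192 kHz
Guard bands = 11 gaps * 2 kHz = 22 kHz
Total = 192 + 22 = 214 kHz

214


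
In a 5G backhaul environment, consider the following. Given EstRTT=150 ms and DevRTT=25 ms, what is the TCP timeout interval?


Given: EstRTT = 150 ms, DevRTT = 25 ms
Timeout = EstRTT + 4 * DevRTT
4 * DevRTT = 4 * 25 = 100
Timeout = 150 + 100 = 250 ms

250


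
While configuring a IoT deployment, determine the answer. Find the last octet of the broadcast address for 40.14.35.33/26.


Given: IP = 40.14.35.33, prefix = /26
Host bits = 32 - 26 = 6
Network last octet = 33 AND mask = 0
Host part size = 2^6 - 1 = 63
Broadcast last octet = 0 OR 63 = 63

63


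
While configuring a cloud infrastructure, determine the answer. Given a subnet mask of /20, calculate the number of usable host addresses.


Given: subnet mask /20
Host bits = 32 - 20 = 12
Total addresses = 2^12 = 4096
Usable hosts = 4096 - 2 (network + broadcast) = 4094

4094


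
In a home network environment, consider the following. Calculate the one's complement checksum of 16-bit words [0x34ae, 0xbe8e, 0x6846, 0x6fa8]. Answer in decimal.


Given words: [0x34ae, 0xbe8e, 0x6846, 0x6fa8]
Step 1: Sum all words
Raw sum = 13486 + 48782 + 26694 + 28584 = 117546
Step 2: Fold carry: (52010 + 1) = 52011
One's complement = ~52011 & 0xFFFF = 13524

13524


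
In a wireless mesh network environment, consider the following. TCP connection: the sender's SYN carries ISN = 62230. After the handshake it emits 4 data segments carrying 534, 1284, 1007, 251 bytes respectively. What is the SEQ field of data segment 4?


The SYN occupies sequence number ISN = 62230, so the first data byte is ISN + 1 = 62231.
SEQ of data segment i = (ISN + 1) + sum of payload sizes of segments 1..i-1.
Segment 1: SEQ = 62231, payload = 534 bytes
Segment 2: SEQ = 62765, payload = 1284 bytes
Segment 3: SEQ = 64049, payload = 1007 bytes
Segment 4: SEQ = 65056, payload = 251 bytes
SEQ of segment 4 = 62231 + 534 + 1284 + 1007 = 65056

65056


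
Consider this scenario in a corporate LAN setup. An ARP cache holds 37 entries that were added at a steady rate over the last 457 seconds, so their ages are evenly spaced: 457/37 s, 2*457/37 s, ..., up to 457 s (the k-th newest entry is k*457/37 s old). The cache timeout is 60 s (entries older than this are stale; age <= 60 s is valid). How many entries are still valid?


Ages are k * 457/37 s for k = 1..37 (spacing = 12.3514 s).
Entry k is valid iff k * 457/37 <= 60 iff k <= 37 * 60 / 457 = 4.8578
n_valid = floor(4.8578) = 4
(n_stale = 37 - 4 = 33)

4


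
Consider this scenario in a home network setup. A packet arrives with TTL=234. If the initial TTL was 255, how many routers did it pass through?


Given: initial TTL = 255, received TTL = 234
Hops = initial TTL - received TTL
Hops = 255 - 234 = 21

21


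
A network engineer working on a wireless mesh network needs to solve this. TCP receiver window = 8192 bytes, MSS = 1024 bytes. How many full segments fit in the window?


Given: RWND = 8192 bytes, MSS = 1024 bytes
Full segments = floor(RWND / MSS)
Full segments = floor(8192 / 1024)
Full segments = floor(8.0) = 8

8


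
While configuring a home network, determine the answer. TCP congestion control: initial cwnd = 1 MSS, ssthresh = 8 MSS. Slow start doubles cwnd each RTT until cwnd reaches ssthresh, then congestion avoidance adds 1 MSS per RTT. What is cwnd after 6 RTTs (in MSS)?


RTT 0: cwnd = 1 MSS (initial)
RTT 1: cwnd = 2 MSS (slow start, doubled)
RTT 2: cwnd = 4 MSS (slow start, doubled)
RTT 3: cwnd = 8 MSS (slow start, doubled)
RTT 4: cwnd = 9 MSS (congestion avoidance, +1)
RTT 5: cwnd = 10 MSS (congestion avoidance, +1)
RTT 6: cwnd = 11 MSS (congestion avoidance, +1)

11


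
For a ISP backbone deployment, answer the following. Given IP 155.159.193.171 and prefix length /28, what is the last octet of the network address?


Given: IP = 155.159.193.171, prefix = /28
Subnet mask = 255.255.255.240
Last octet of IP: 171
Last octet of mask: 240
Network last octet = 171 AND 240 = 160

160


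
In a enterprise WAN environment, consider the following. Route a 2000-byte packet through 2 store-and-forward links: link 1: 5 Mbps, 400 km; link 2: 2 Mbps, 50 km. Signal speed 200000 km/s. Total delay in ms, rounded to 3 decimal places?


Packet = 2000 bytes = 16000 bits. Store-and-forward: sum (t_trans + t_prop) per link.
Link 1: t_trans = 16000/(5*10^6) s = 3.2000 ms; t_prop = 400/200000 s = 2.0000 ms; subtotal = 5.2000 ms
Link 2: t_trans = 16000/(2*10^6) s = 8.0000 ms; t_prop = 50/200000 s = 0.2500 ms; subtotal = 8.2500 ms
End-to-end = 5.2000 + 8.2500 = 13.4500 ms -> 13.450 ms (3 dp)

13.450


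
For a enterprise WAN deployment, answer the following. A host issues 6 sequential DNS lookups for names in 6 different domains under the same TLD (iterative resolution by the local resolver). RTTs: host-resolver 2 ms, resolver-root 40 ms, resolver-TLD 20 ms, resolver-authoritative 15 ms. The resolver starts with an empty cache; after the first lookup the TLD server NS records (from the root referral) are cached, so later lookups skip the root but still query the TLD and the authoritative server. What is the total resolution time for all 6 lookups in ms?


Lookup 1 (cold cache): local + root + TLD + auth = 2 + 40 + 20 + 15 = 77 ms
Lookups 2..6 (TLD NS cached -> skip root; new domain -> still ask TLD and auth): local + TLD + auth = 2 + 20 + 15 = 37 ms each
Remaining 5 lookups: 5 * 37 = 185 ms
Total = 77 + 185 = 262 ms

262


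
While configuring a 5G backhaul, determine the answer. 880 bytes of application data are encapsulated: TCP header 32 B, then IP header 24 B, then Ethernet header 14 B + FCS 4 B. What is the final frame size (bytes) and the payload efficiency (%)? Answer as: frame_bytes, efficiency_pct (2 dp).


TCP segment = 880 + 32 = 912 B
IP packet = 912 + 24 = 936 B
Ethernet frame = 936 + 14 + 4 = 954 B
Efficiency = app / frame = 880 / 954 = 0.922432 = 92.2432% -> 92.24% (2 dp)

954, 92.24


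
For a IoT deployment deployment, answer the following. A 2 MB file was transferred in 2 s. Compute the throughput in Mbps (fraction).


Given: file = 2 MB, time = 2 s
File in Mb = 2 * 8 = 16 Mb
Throughput = 16 / 2 Mbps
Throughput = 8 Mbps

8


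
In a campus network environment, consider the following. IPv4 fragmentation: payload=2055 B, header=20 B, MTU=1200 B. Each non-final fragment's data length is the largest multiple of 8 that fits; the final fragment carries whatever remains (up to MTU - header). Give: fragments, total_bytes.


Max data per non-final fragment = floor((MTU - header)/8)*8 = floor((1200 - 20)/8)*8 = floor(1180/8)*8 = 1176 B
Final fragment needs no 8-byte alignment: it can carry up to MTU - header = 1180 B
Non-final fragments needed = ceil((payload - 1180) / 1176) = ceil(875/1176) = ceil(0.7440) = 1
Number of fragments = 1 + 1 = 2
Fragment sizes (data): 1 * 1176 B + 879 B (last, 879 <= 1180 OK)
Total bytes sent = payload + n_frags * header = 2055 + 2*20 = 2055 + 40 = 2095 B

2, 2095


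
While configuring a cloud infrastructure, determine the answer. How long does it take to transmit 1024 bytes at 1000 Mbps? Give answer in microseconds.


Given: packet = 1024 bytes, bandwidth = 1000 Mbps
Packet in bits = 1024 * 8 = 8192 bits
Bandwidth = 1000 * 10^6 = 1000000000 bps
Time = 8192 / 1000000000 seconds
Time in us = 8192 * 10^6 / 1000000000 = 8.192

8.192
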